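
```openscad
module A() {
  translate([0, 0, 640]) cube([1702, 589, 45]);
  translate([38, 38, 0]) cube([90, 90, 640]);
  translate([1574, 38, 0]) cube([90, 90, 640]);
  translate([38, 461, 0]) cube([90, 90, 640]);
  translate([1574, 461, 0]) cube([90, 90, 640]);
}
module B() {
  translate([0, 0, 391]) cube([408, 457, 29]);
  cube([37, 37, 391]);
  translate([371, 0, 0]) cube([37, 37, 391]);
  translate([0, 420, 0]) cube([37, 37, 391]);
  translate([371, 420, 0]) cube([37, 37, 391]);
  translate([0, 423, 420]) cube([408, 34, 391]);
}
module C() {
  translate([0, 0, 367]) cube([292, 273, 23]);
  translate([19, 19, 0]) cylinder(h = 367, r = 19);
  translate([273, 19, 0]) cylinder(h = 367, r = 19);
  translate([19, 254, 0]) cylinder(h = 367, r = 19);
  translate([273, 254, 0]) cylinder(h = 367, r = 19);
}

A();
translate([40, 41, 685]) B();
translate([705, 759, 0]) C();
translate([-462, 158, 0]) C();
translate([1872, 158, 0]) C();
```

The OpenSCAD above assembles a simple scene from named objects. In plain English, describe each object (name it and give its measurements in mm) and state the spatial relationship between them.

A is a rectangular dining table. The top is 1702×589×45 mm with its upper surface at z = 685 mm. It stands on four 90×90 mm square legs, each inset 38 mm from the nearest pair of top edges, running from the floor to the underside of the top.

B is a chair: 408×457 mm seat, 29 mm thick, top at z = 420 mm, on four 37 mm square corner legs flush with the seat edges. A 34 mm thick backrest slab spans the full seat width, extending 391 mm above the seat top, its back face flush with the seat's +y edge.

C is a four-legged stool. The seat is 292×273 mm, 23 mm thick, top at z = 390 mm. It stands on four round legs, each 38 mm in diameter, from z = 0 to the seat underside, each leg's axis is inset half a diameter from the nearest pair of seat edges (so the leg's bounding box is flush with the corner).

The chair is on top of the table. Three stools sit around the table at the +y, −x, +x sides.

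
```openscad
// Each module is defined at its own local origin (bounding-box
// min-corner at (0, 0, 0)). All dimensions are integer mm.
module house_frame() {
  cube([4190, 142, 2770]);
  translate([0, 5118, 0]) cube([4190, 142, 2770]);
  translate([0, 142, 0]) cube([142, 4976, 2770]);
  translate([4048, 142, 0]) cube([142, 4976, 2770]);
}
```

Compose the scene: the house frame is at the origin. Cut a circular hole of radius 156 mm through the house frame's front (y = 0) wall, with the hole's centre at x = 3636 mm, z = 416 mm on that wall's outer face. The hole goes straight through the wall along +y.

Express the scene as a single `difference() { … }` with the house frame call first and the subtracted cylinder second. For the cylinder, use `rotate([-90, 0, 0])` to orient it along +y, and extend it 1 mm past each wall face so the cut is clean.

difference() {
  house_frame();
  translate([3636, -1, 416]) rotate([-90, 0, 0]) cylinder(h = 144, r = 156);
}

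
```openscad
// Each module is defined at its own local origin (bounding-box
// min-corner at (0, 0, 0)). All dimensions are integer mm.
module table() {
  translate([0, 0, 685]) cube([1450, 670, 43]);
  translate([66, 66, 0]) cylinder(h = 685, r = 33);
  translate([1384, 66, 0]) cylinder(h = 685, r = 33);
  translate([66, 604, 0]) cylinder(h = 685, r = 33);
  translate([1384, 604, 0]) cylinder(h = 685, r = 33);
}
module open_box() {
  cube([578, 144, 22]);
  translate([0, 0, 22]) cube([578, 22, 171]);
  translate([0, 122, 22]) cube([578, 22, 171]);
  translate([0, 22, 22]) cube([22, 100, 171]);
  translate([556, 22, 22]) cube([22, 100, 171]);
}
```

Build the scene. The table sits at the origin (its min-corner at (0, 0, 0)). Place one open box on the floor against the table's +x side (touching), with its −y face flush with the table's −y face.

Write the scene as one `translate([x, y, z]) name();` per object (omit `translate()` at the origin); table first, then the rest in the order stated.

table();
translate([1450, 0, 0]) open_box();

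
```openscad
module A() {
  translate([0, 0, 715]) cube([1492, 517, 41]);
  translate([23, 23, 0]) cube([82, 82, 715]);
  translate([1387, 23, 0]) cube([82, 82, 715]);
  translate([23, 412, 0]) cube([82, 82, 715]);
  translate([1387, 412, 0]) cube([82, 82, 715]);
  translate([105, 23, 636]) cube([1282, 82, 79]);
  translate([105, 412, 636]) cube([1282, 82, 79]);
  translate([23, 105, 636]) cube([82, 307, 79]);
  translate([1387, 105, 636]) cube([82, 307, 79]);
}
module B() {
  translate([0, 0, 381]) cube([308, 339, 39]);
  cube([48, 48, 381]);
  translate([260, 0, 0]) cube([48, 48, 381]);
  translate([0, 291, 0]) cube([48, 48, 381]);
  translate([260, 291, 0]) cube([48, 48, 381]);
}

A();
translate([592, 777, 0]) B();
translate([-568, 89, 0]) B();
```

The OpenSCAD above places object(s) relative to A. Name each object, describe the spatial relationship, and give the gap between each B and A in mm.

Each stool's nearest face is 260 mm from the table's bounding box.

A is a table. B is a stool. Two stools sit around the table at the +y, −x sides. The gap between each stool and the table is 260 mm.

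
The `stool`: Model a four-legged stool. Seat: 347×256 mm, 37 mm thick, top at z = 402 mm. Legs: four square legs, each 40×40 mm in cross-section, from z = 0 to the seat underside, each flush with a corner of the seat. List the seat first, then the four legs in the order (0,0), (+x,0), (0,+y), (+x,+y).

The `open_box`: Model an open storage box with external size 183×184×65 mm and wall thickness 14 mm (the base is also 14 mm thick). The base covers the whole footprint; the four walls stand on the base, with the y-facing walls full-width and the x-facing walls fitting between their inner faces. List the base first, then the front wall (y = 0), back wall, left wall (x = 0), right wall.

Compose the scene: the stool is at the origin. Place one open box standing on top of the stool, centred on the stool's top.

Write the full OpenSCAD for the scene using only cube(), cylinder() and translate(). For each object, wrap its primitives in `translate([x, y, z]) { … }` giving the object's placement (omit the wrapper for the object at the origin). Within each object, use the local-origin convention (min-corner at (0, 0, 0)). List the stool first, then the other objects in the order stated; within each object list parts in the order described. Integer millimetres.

translate([0, 0, 365]) cube([347, 256, 37]);
cube([40, 40, 365]);
translate([307, 0, 0]) cube([40, 40, 365]);
translate([0, 216, 0]) cube([40, 40, 365]);
translate([307, 216, 0]) cube([40, 40, 365]);
translate([82, 36, 402]) {
  cube([183, 184, 14]);
  translate([0, 0, 14]) cube([183, 14, 51]);
  translate([0, 170, 14]) cube([183, 14, 51]);
  translate([0, 14, 14]) cube([14, 156, 51]);
  translate([169, 14, 14]) cube([14, 156, 51]);
}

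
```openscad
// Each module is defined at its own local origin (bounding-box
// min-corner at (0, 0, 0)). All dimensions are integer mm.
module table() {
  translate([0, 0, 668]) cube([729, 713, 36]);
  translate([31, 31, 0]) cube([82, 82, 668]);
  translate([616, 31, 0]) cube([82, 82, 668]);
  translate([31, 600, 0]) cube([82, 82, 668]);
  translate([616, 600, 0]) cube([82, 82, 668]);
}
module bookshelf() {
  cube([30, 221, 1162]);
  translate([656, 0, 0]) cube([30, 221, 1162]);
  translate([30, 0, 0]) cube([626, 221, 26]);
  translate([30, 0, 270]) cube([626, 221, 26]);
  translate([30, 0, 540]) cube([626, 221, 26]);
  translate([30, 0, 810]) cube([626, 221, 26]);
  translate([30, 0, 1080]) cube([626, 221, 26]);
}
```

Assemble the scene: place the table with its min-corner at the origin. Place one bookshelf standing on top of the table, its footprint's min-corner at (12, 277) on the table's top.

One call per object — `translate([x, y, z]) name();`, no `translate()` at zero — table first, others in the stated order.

table();
translate([12, 277, 704]) bookshelf();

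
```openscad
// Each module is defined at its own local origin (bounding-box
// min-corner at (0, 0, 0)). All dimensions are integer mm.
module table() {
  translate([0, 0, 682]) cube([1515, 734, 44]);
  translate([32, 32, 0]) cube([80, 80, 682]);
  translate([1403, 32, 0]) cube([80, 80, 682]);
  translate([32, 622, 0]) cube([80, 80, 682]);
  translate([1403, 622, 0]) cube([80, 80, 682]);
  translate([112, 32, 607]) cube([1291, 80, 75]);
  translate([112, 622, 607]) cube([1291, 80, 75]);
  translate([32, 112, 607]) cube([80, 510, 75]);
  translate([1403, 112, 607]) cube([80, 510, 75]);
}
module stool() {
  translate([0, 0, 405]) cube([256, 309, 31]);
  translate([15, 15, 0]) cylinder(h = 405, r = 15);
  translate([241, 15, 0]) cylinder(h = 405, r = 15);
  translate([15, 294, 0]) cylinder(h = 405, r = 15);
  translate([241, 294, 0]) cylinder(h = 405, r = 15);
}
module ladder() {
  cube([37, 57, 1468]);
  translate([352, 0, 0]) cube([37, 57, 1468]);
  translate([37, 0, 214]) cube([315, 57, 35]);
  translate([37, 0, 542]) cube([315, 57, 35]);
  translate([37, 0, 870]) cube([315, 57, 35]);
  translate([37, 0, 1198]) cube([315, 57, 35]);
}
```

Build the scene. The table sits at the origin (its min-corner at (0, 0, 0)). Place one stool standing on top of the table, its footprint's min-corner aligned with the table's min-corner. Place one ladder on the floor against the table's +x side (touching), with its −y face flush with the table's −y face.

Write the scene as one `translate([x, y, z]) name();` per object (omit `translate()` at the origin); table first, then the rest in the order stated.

table();
translate([0, 0, 726]) stool();
translate([1515, 0, 0]) ladder();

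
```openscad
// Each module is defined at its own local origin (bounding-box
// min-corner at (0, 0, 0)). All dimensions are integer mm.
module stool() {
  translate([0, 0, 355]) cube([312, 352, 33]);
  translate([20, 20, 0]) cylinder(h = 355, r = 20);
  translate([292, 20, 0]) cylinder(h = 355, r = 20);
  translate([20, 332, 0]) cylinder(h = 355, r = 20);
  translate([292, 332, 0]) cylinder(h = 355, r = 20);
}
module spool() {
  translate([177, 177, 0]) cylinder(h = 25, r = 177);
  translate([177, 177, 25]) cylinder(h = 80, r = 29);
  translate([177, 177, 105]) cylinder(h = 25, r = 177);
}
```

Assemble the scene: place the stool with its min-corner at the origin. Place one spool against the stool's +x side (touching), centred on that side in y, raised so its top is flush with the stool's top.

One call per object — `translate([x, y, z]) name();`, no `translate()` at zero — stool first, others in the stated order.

stool();
translate([312, -1, 258]) spool();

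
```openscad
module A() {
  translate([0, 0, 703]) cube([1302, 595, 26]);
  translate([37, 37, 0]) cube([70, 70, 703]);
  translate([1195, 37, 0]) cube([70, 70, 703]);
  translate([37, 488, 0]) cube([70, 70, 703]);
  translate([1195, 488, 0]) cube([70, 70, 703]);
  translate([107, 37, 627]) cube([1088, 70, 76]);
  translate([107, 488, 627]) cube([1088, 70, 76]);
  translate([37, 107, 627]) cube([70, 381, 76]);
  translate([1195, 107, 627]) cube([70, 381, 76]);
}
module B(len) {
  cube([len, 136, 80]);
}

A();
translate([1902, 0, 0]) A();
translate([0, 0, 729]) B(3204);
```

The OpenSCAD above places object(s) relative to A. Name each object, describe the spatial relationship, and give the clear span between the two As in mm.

A is a table. B is a beam. A beam spans the tops of two tables. The clear span between the two tables is 600 mm.

Second table starts at x = 1902; first ends at x = 1302; clear span = 1902 − 1302 = 600 mm.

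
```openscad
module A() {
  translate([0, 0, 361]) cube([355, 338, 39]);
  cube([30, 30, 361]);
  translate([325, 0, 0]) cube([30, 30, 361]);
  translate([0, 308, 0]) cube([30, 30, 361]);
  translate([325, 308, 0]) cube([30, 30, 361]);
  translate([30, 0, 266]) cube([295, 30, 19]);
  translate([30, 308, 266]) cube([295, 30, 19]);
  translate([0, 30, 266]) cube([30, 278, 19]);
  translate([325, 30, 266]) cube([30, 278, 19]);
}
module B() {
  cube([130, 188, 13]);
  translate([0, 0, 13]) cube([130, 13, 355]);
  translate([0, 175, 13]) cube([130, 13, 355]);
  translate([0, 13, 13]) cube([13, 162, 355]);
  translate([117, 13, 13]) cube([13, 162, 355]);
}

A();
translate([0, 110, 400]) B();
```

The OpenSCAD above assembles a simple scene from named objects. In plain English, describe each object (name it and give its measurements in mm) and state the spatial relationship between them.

A is a four-legged stool. The seat is a 355×338×39 mm slab whose top surface is at z = 400 mm; four square legs, each 30×30 mm in cross-section, run from the floor (z = 0) to the underside of the seat, each flush with a corner of the seat. Four stretchers, 30 mm wide and 19 mm tall, connect adjacent legs with their undersides at z = 266 mm, each running between the inner faces of the legs it joins and aligned with the legs' outer faces on the other axis.

B is an open-topped rectangular box: outside dimensions 130×188×368 mm, with a uniform wall and base thickness of 13 mm. The base is a full 130×188 slab on the floor; four walls sit on top of the base. The front and back walls (the −y and +y sides) span the full width; the two side walls fit between them.

The open box is on top of the stool.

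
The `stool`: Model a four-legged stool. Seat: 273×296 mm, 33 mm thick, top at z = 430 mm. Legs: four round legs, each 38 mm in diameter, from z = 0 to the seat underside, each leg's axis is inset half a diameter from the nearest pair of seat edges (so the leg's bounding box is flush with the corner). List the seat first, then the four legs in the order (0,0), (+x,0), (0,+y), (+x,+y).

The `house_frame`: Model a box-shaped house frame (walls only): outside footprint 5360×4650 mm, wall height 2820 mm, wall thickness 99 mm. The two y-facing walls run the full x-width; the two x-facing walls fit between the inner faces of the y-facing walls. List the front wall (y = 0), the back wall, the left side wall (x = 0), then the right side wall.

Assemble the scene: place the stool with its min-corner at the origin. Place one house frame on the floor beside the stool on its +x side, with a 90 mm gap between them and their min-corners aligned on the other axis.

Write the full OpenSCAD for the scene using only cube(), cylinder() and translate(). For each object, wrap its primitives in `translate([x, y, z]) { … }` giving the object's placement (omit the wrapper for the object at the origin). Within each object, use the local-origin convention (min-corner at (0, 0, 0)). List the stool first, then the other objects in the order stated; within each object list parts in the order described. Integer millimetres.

translate([0, 0, 397]) cube([273, 296, 33]);
translate([19, 19, 0]) cylinder(h = 397, r = 19);
translate([254, 19, 0]) cylinder(h = 397, r = 19);
translate([19, 277, 0]) cylinder(h = 397, r = 19);
translate([254, 277, 0]) cylinder(h = 397, r = 19);
translate([363, 0, 0]) {
  cube([5360, 99, 2820]);
  translate([0, 4551, 0]) cube([5360, 99, 2820]);
  translate([0, 99, 0]) cube([99, 4452, 2820]);
  translate([5261, 99, 0]) cube([99, 4452, 2820]);
}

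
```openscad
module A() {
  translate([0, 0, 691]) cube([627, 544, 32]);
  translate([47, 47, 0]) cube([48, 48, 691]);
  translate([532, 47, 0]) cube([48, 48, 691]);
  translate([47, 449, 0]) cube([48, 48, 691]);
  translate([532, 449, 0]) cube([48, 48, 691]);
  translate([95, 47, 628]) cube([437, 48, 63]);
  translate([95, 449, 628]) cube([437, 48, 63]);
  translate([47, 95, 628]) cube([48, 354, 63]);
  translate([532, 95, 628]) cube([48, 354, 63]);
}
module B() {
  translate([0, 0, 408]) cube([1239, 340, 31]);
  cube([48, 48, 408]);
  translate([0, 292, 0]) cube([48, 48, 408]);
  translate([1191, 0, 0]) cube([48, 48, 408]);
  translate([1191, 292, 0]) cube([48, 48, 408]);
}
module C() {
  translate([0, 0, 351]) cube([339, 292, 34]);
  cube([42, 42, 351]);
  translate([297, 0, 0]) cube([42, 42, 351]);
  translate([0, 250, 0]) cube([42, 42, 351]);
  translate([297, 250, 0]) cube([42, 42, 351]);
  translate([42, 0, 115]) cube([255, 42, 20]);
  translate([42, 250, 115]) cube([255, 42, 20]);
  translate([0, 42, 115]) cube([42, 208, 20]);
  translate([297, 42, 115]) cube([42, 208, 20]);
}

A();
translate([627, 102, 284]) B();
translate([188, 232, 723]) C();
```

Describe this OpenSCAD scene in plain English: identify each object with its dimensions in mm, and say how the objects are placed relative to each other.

A is a table: top 627 mm (x) × 544 mm (y), 32 mm thick, upper face at z = 723 mm, on four 48×48 mm square legs, each inset 47 mm from the nearest pair of top edges, running from z = 0 to the bottom of the top. Four apron rails, 48 mm thick and 63 mm tall, run between adjacent legs with their top edges flush with the underside of the top and their outer faces flush with the legs' outer faces.

B is a bench: a 1239×340 mm seat slab, 31 mm thick, top at z = 439 mm, on four 48×48 mm square legs flush with the seat corners and standing on z = 0.

C is a simple wooden stool: a rectangular seat 339 mm (x) by 292 mm (y), 34 mm thick, top face at z = 385 mm, on four square legs, each 42×42 mm in cross-section. The legs rest on z = 0, each flush with a corner of the seat. Four stretchers, 42 mm wide and 20 mm tall, connect adjacent legs with their undersides at z = 115 mm, each running between the inner faces of the legs it joins and aligned with the legs' outer faces on the other axis.

The bench is beside the table with their tops flush at z = 723. The stool is on top of the table.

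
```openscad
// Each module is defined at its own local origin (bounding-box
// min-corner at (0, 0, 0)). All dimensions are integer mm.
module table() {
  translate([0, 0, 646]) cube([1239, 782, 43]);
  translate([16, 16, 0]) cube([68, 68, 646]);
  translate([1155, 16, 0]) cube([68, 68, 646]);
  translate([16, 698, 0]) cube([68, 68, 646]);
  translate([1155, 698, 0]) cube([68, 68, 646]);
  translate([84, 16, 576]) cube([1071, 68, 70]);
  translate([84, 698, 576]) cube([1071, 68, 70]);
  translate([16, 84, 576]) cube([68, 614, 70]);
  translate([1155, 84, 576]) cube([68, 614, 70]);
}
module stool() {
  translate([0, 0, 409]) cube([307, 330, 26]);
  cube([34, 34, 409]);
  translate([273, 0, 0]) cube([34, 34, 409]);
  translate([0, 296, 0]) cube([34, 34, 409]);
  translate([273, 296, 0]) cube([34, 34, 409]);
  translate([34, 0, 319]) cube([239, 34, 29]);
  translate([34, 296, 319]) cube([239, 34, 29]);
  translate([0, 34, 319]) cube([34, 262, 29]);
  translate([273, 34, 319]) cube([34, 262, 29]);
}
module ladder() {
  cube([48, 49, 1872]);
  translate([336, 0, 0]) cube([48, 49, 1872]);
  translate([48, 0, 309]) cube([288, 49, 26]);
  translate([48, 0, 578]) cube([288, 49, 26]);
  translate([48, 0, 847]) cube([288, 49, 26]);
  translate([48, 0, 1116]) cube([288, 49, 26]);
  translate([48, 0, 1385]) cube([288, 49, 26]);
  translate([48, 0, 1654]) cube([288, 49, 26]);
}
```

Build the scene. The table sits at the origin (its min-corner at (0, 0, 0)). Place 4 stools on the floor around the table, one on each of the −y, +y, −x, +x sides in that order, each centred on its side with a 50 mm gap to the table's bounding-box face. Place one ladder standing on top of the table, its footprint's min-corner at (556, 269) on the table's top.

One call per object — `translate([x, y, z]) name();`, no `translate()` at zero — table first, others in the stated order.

table();
translate([466, -380, 0]) stool();
translate([466, 832, 0]) stool();
translate([-357, 226, 0]) stool();
translate([1289, 226, 0]) stool();
translate([556, 269, 689]) ladder();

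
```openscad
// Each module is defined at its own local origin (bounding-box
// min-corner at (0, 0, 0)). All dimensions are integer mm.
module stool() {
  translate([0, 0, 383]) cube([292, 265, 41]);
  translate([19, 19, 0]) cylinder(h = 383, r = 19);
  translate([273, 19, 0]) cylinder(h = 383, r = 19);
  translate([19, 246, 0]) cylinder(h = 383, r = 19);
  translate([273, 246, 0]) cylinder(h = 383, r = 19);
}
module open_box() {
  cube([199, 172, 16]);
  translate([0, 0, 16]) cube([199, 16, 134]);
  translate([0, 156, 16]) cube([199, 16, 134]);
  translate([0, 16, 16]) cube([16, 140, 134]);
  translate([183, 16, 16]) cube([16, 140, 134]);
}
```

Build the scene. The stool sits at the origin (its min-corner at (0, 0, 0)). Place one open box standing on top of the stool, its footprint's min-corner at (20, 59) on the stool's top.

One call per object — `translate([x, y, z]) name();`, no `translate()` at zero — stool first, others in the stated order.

stool();
translate([20, 59, 424]) open_box();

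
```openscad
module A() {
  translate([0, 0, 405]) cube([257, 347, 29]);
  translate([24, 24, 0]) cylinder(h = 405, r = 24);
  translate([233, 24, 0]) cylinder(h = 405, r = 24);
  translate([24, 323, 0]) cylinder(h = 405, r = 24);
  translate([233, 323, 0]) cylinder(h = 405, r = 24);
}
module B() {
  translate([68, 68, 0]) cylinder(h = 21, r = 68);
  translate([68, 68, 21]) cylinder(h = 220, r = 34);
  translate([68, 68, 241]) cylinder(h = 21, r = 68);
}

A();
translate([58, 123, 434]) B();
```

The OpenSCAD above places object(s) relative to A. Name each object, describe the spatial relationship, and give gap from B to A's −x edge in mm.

A is a stool. B is a spool. The spool is on top of the stool. The gap from the spool to the stool's −x edge is 58 mm.

The spool's min-x is at 58; the stool's min-x is 0; gap = 58 mm.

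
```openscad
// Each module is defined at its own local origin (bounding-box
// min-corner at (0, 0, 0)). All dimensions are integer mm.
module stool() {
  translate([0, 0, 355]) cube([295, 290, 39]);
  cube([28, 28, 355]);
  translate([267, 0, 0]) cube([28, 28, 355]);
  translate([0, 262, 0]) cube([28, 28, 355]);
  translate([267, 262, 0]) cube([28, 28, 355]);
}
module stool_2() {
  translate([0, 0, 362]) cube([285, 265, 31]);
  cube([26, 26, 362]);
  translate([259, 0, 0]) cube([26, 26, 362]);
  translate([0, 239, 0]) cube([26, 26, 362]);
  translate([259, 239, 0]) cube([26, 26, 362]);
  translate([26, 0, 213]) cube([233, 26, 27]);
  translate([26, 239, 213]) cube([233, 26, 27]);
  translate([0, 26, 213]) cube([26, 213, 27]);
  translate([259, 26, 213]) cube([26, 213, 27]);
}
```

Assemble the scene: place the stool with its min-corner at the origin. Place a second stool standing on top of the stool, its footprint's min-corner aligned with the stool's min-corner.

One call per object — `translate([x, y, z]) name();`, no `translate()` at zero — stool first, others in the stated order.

stool();
translate([0, 0, 394]) stool_2();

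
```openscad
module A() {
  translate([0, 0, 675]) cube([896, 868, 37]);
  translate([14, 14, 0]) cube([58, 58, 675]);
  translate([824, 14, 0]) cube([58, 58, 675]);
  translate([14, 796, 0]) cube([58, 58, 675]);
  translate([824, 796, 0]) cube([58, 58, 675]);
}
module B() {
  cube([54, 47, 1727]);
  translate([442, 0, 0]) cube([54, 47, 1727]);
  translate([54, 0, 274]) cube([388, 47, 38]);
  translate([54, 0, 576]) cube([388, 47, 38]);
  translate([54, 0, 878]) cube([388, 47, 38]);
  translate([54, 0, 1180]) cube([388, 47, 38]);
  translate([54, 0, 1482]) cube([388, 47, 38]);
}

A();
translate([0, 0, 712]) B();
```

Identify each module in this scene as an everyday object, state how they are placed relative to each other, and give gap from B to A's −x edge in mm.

The ladder's min-x is at 0; the table's min-x is 0; gap = 0 mm.

A is a table. B is a ladder. The ladder is on top of the table. The gap from the ladder to the table's −x edge is 0 mm.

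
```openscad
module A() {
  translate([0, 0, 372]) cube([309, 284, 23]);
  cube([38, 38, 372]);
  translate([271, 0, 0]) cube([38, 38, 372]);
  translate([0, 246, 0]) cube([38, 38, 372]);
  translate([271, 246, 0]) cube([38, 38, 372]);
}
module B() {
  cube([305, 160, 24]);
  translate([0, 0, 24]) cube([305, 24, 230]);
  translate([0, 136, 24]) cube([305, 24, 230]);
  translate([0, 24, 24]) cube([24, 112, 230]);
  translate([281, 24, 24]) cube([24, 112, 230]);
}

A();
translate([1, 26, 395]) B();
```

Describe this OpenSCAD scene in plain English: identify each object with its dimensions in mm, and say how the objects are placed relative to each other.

A is a four-legged stool. The seat is 309×284 mm, 23 mm thick, top at z = 395 mm. It stands on four square legs, each 38×38 mm in cross-section, from z = 0 to the seat underside, each flush with a corner of the seat.

B is an open storage box with external size 305×160×254 mm and wall thickness 24 mm (the base is also 24 mm thick). The base covers the whole footprint; the four walls stand on the base, with the y-facing walls full-width and the x-facing walls fitting between their inner faces.

The open box is on top of the stool.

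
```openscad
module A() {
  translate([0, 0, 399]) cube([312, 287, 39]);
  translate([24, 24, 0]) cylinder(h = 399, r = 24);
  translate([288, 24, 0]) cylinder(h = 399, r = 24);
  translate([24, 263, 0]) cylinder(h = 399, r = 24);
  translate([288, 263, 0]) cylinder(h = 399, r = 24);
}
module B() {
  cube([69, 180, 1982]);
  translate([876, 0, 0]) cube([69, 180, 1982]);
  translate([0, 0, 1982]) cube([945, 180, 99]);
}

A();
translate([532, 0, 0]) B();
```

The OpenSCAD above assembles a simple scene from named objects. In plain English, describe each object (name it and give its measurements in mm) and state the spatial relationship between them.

A is a four-legged stool. The seat is a 312×287×39 mm slab whose top surface is at z = 438 mm; four round legs, each 48 mm in diameter, run from the floor (z = 0) to the underside of the seat, each leg's axis is inset half a diameter from the nearest pair of seat edges (so the leg's bounding box is flush with the corner).

B is a door frame. The clear opening is 807 mm wide and 1982 mm high. Two 69 mm wide jambs, 180 mm deep, stand either side of the opening from the floor to the top of the opening. A 99 mm thick head sits across the top of both jambs, spanning the full outside width of the frame.

The door frame is on the floor beside the stool on its +x side.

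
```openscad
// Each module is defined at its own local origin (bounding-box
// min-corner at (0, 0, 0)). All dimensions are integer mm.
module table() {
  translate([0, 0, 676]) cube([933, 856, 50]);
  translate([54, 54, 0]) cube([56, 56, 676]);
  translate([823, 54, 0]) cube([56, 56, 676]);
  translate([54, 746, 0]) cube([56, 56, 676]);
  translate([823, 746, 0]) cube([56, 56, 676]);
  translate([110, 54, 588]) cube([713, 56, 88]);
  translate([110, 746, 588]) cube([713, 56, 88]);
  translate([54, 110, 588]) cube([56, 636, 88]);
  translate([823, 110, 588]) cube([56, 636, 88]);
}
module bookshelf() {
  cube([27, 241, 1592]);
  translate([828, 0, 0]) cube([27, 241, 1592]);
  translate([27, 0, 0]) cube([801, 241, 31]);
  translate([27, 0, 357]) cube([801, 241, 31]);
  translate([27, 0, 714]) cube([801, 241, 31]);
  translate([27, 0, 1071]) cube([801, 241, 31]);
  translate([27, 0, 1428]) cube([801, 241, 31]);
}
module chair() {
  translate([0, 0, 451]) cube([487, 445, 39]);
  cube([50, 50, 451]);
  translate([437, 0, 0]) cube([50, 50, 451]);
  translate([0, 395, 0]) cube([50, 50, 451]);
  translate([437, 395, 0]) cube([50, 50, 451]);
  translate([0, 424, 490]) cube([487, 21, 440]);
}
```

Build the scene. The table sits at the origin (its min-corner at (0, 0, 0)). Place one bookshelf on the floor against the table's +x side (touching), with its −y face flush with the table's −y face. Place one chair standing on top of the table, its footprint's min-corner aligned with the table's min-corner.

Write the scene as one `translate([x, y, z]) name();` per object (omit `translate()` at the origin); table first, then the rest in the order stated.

table();
translate([933, 0, 0]) bookshelf();
translate([0, 0, 726]) chair();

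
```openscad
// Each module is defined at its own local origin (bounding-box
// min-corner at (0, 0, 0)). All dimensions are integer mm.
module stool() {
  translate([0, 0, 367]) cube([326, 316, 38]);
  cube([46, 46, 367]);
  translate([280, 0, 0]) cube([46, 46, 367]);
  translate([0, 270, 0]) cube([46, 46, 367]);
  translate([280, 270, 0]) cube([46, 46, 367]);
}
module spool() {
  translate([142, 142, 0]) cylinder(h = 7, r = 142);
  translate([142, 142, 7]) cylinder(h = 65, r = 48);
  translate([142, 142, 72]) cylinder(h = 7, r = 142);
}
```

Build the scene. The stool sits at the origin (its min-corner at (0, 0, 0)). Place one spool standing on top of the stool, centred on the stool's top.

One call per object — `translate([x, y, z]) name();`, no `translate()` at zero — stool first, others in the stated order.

stool();
translate([21, 16, 405]) spool();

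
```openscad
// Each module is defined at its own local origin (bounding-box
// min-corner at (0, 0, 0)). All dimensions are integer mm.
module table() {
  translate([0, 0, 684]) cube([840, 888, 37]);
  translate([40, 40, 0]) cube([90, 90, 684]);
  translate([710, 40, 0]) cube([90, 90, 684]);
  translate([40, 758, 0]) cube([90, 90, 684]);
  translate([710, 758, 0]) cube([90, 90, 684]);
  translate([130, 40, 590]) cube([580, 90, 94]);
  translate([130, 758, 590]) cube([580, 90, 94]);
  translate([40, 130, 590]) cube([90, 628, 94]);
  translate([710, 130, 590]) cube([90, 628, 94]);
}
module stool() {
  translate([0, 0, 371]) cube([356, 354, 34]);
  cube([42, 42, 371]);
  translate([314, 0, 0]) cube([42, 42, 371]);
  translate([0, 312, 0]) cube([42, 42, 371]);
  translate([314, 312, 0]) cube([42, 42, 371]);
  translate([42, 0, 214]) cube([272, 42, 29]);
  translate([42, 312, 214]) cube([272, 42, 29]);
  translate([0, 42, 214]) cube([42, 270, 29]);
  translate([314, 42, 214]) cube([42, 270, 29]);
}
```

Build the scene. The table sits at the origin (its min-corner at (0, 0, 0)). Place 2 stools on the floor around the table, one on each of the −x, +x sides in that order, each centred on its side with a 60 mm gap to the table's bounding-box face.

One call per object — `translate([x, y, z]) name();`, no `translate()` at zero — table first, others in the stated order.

table();
translate([-416, 267, 0]) stool();
translate([900, 267, 0]) stool();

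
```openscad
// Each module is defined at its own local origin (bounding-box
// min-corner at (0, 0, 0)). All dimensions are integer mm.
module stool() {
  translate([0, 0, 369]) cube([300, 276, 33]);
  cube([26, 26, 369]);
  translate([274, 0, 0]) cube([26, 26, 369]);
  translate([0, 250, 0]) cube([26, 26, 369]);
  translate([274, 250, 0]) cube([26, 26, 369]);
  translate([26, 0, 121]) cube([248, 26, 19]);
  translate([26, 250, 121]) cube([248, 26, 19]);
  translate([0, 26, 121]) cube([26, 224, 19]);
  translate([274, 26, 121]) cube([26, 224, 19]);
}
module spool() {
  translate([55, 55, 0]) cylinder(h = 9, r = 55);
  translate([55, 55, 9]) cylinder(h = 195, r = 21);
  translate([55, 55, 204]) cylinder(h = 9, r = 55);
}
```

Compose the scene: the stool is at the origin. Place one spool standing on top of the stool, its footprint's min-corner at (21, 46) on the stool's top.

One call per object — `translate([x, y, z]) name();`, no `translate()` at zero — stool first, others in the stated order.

stool();
translate([21, 46, 402]) spool();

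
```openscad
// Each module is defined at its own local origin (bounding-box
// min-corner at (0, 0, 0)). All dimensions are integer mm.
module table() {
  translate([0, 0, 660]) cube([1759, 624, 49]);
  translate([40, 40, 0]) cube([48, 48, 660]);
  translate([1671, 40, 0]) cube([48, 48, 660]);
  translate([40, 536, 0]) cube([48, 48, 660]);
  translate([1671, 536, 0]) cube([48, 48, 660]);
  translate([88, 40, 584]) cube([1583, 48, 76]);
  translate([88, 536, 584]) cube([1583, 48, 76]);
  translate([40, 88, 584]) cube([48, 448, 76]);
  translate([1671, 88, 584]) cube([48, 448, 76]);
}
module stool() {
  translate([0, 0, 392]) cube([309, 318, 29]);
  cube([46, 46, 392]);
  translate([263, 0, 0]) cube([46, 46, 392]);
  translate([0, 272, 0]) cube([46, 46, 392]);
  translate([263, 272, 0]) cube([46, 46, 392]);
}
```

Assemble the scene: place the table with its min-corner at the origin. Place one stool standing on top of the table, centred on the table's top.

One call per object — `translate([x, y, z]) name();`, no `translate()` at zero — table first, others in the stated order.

table();
translate([725, 153, 709]) stool();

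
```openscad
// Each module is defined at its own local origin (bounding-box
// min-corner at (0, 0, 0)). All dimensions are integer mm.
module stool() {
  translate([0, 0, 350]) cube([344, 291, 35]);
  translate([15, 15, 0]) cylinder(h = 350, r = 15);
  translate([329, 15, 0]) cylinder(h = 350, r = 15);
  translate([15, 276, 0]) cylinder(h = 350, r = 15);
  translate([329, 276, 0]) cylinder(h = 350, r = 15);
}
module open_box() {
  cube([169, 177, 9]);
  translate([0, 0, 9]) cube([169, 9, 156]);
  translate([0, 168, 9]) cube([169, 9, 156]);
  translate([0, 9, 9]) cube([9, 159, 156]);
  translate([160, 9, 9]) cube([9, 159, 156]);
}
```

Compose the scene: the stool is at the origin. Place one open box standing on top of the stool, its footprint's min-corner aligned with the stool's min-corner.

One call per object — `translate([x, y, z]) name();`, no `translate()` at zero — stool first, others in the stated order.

stool();
translate([0, 0, 385]) open_box();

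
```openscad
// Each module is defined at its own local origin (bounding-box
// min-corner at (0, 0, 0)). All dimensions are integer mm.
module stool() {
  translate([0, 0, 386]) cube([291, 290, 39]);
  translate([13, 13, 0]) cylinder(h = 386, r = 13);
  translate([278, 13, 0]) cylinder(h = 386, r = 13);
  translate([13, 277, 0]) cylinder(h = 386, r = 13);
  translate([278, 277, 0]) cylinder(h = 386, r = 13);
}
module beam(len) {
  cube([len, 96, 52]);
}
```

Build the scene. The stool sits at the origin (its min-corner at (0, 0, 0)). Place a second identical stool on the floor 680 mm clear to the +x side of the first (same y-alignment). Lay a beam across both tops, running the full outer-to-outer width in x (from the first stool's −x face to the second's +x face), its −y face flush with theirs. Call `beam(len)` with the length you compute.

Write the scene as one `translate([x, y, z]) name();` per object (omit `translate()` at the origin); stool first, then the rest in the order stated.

stool();
translate([971, 0, 0]) stool();
translate([0, 0, 425]) beam(1262);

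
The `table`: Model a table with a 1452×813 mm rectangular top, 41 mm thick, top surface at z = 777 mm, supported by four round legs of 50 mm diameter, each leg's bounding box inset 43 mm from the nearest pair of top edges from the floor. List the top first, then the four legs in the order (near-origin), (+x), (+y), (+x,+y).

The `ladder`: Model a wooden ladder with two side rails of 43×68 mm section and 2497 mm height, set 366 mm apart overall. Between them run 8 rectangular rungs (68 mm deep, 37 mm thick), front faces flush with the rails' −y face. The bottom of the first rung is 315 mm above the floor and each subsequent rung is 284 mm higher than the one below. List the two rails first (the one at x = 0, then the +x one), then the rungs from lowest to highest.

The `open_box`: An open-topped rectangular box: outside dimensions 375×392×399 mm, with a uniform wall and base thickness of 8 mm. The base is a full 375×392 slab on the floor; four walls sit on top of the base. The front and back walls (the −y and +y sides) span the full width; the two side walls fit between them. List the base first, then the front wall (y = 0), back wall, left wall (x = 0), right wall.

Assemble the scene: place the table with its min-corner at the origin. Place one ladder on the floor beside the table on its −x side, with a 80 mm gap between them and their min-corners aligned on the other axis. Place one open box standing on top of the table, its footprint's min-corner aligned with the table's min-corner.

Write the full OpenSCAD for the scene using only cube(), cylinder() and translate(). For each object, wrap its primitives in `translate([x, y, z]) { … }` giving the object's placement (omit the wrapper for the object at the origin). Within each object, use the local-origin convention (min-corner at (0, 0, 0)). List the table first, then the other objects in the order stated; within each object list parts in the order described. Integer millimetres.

translate([0, 0, 736]) cube([1452, 813, 41]);
translate([68, 68, 0]) cylinder(h = 736, r = 25);
translate([1384, 68, 0]) cylinder(h = 736, r = 25);
translate([68, 745, 0]) cylinder(h = 736, r = 25);
translate([1384, 745, 0]) cylinder(h = 736, r = 25);
translate([-446, 0, 0]) {
  cube([43, 68, 2497]);
  translate([323, 0, 0]) cube([43, 68, 2497]);
  translate([43, 0, 315]) cube([280, 68, 37]);
  translate([43, 0, 599]) cube([280, 68, 37]);
  translate([43, 0, 883]) cube([280, 68, 37]);
  translate([43, 0, 1167]) cube([280, 68, 37]);
  translate([43, 0, 1451]) cube([280, 68, 37]);
  translate([43, 0, 1735]) cube([280, 68, 37]);
  translate([43, 0, 2019]) cube([280, 68, 37]);
  translate([43, 0, 2303]) cube([280, 68, 37]);
}
translate([0, 0, 777]) {
  cube([375, 392, 8]);
  translate([0, 0, 8]) cube([375, 8, 391]);
  translate([0, 384, 8]) cube([375, 8, 391]);
  translate([0, 8, 8]) cube([8, 376, 391]);
  translate([367, 8, 8]) cube([8, 376, 391]);
}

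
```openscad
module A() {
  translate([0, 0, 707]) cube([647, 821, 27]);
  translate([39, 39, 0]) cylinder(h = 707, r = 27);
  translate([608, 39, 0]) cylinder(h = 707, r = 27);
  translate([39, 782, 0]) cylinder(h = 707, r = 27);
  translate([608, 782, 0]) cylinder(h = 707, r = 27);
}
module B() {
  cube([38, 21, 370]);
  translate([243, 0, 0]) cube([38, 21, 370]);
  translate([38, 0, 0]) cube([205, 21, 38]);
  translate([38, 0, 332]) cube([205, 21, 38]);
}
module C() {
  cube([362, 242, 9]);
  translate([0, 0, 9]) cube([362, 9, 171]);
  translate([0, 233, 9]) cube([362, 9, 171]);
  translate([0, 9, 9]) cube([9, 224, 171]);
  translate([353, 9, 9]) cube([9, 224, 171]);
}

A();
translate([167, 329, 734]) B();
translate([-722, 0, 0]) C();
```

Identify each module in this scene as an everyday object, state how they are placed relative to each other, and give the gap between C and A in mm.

The open box's nearest face is 360 mm from the table's −x face.

A is a table. B is a picture frame. C is an open box. The picture frame is on top of the table. The open box is on the floor beside the table on its −x side. The gap between the open box and the table is 360 mm.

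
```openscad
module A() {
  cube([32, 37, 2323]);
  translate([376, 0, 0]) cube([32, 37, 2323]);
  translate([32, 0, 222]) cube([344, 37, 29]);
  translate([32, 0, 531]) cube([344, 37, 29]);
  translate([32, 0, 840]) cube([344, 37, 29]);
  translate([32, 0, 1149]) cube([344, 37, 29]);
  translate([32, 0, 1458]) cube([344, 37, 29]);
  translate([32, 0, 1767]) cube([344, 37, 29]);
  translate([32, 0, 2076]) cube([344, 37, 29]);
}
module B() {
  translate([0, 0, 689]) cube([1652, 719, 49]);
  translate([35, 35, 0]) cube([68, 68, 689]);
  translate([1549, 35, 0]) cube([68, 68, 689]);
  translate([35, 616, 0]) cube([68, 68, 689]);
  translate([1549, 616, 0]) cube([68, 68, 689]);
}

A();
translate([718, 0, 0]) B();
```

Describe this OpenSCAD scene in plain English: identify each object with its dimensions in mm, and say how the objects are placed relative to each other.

A is a wooden ladder with two side rails of 32×37 mm section and 2323 mm height, set 408 mm apart overall. Between them run 7 rectangular rungs (37 mm deep, 29 mm thick), front faces flush with the rails' −y face. The bottom of the first rung is 222 mm above the floor and each subsequent rung is 309 mm higher than the one below.

B is a rectangular dining table. The top is 1652×719×49 mm with its upper surface at z = 738 mm. It stands on four 68×68 mm square legs, each inset 35 mm from the nearest pair of top edges, running from the floor to the underside of the top.

The table is on the floor beside the ladder on its +x side.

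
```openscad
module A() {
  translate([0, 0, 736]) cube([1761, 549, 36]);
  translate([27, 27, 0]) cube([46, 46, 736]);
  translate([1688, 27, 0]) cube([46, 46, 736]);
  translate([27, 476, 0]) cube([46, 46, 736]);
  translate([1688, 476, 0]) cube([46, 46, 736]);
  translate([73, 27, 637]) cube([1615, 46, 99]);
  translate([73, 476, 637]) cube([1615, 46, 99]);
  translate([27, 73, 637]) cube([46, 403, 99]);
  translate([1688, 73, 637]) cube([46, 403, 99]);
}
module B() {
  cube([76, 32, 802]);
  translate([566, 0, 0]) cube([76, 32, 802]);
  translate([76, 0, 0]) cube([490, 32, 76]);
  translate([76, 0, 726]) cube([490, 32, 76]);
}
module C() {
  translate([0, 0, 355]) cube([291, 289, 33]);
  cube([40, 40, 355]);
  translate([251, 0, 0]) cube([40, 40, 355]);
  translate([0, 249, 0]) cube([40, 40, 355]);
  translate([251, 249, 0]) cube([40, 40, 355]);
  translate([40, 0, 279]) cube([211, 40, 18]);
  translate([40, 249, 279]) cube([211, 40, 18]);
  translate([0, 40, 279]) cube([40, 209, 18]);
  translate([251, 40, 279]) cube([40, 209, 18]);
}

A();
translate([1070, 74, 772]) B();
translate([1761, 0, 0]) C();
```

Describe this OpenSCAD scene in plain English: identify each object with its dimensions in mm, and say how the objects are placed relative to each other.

A is a rectangular dining table. The top is 1761×549×36 mm with its upper surface at z = 772 mm. It stands on four 46×46 mm square legs, each inset 27 mm from the nearest pair of top edges, running from the floor to the underside of the top. Four apron rails, 46 mm thick and 99 mm tall, run between adjacent legs with their top edges flush with the underside of the top and their outer faces flush with the legs' outer faces.

B is a picture frame with a 490×650 mm rectangular opening (x by z) and a uniform 76 mm border on every side. Frame depth is 32 mm along y. It is built from two vertical stiles running the full outside height and two horizontal rails spanning the gap between the stiles.

C is a four-legged stool. The seat is a 291×289×33 mm slab whose top surface is at z = 388 mm; four square legs, each 40×40 mm in cross-section, run from the floor (z = 0) to the underside of the seat, each flush with a corner of the seat. Four stretchers, 40 mm wide and 18 mm tall, connect adjacent legs with their undersides at z = 279 mm, each running between the inner faces of the legs it joins and aligned with the legs' outer faces on the other axis.

The picture frame is on top of the table. The stool is against the table's +x side, with their −y faces flush.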